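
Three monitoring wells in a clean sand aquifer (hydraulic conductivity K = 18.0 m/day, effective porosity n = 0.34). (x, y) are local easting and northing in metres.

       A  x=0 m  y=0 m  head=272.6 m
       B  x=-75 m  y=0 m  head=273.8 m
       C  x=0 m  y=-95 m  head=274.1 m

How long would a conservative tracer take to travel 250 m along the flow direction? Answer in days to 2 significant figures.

∂h/∂x = (273.8 − 272.6) / (-75 − 0) = -0.01600
∂h/∂y = (274.1 − 272.6) / (-95 − 0) = -0.01579
|∇h| = √(-0.01600² + -0.01579²) = 0.02248
Seepage velocity v = K·i/n = 18.0 × 0.02248 / 0.34 = 1.19 m/day.
t = 250 / 1.19 = 210.1 days.

210 days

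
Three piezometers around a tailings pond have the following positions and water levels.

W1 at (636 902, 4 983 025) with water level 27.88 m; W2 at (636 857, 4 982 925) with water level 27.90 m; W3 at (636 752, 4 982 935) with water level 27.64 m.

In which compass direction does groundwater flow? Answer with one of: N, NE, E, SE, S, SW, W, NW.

NW

Three-point gradient (reference W1): Δ to W2 = (-45, -100, +0.02), Δ to W3 = (-150, -90, -0.24).
∂h/∂x = +0.002356, ∂h/∂y = -0.001260 (det = -10950).
Flow = −∇h = (-0.002356 east, +0.001260 north), which points northwest.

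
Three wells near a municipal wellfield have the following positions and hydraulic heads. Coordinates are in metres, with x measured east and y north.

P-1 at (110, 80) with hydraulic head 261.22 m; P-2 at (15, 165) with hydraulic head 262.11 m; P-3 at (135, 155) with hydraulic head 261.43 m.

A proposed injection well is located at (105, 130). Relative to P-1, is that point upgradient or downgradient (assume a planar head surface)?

Three-point gradient (reference P-1): Δ to P-2 = (-95, 85, +0.89), Δ to P-3 = (25, 75, +0.21).
∂h/∂x = -0.005286, ∂h/∂y = +0.004562 (det = -9250).
Head at (105, 130) = 261.22 + (-0.005286)·(-5) + (+0.004562)·(50) = 261.47 m.
That is higher than the 261.22 m at P-1, so the point is upgradient.

upgradient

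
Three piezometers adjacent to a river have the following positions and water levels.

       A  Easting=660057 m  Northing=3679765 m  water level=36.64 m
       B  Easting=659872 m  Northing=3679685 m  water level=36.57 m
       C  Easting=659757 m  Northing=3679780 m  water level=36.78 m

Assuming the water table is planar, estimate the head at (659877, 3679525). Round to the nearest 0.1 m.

With h = a·x + b·y + c and A as origin, the differences give:
  (-185)·a + (-80)·b = -0.07
  (-300)·a + 15·b = +0.14
Eliminate b (×15 and ×(-80), subtract): -26775·a = 10.150 → a = ∂h/∂x = -0.0003791
Back-substitute: b = ∂h/∂y = +0.001752.
h(659877, 3679525) = 36.64 + (-0.0003791)·(-180) + (+0.001752)·(-240) = 36.64 +0.068 -0.420 = 36.288 m.

36.3 m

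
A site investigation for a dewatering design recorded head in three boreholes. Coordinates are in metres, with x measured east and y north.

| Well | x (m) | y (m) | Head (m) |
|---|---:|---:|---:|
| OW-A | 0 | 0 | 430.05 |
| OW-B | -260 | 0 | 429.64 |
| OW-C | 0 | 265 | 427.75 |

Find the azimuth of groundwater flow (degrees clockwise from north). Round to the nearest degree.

∂h/∂x = (429.64 − 430.05) / (-260 − 0) = +0.001577
∂h/∂y = (427.75 − 430.05) / (265 − 0) = -0.008679
Flow direction (−∇h) has components (-0.001577 E, +0.008679 N).
Azimuth = atan2(E, N) = atan2(-0.001577, +0.008679) = 349.7° ≈ 350°.

350°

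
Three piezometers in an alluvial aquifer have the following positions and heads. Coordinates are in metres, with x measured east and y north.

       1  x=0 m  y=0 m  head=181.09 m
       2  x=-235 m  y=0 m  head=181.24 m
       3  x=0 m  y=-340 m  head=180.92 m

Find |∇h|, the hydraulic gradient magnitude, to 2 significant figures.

∂h/∂x = (181.24 − 181.09) / (-235 − 0) = -0.0006383
∂h/∂y = (180.92 − 181.09) / (-340 − 0) = +0.0005000
|∇h| = √(-0.0006383² + 0.0005000²) = 0.0008108

0.00081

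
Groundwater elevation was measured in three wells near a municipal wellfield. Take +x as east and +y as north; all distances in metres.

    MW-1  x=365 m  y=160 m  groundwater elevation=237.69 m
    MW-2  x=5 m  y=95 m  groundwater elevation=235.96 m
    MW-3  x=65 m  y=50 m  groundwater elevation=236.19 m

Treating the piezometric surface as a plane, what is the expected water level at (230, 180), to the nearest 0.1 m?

237.1 m

Taking MW-1 as reference: MW-2−MW-1 = (-360, -65, -1.73); MW-3−MW-1 = (-300, -110, -1.50).
Solve a·Δx + b·Δy = Δh: det = (-360)·(-110) − (-300)·(-65) = 20100.
∂h/∂x = [(-1.73)·(-110) − (-1.50)·(-65)] / 20100 = +0.004617
∂h/∂y = [(-360)·(-1.50) − (-300)·(-1.73)] / 20100 = +0.001045
h(230, 180) = 237.69 + (+0.004617)·(-135) + (+0.001045)·(20) = 237.69 -0.623 +0.021 = 237.088 m.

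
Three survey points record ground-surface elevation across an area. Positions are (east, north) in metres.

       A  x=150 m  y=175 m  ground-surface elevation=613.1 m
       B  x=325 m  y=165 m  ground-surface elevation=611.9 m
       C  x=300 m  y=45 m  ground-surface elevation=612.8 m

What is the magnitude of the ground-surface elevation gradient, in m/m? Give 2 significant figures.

0.0094 m/m

With z = a·x + b·y + c and A as origin, the differences give:
  175·a + (-10)·b = -1.2
  150·a + (-130)·b = -0.3
Eliminate b (×(-130) and ×(-10), subtract): -21250·a = 153.00 → a = ∂z/∂x = -0.007200
Back-substitute: b = ∂z/∂y = -0.006000.
|∇f| = √(-0.007200² + -0.006000²) = 0.009372 m/m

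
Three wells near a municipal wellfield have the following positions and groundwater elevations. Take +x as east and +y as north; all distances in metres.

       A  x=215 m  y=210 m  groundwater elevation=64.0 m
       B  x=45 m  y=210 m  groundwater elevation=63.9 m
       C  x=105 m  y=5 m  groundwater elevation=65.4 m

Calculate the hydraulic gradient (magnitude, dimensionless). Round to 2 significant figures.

Differences from A: to B (Δx, Δy, Δh) = (-170, 0, -0.1); to C = (-110, -205, +1.4).
Solve a·Δx + b·Δy = Δh: det = (-170)·(-205) − (-110)·0 = 34850.
∂h/∂x = [(-0.1)·(-205) − (+1.4)·0] / 34850 = +0.0005882
∂h/∂y = [(-170)·(+1.4) − (-110)·(-0.1)] / 34850 = -0.007145
|∇h| = √(0.0005882² + -0.007145²) = 0.007169

0.0072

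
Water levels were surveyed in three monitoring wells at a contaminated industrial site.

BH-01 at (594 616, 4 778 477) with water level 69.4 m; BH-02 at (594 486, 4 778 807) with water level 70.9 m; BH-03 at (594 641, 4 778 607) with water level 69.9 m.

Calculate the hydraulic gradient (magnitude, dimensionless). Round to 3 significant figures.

0.00425

Taking BH-01 as reference: BH-02−BH-01 = (-130, 330, +1.5); BH-03−BH-01 = (25, 130, +0.5).
Solve a·Δx + b·Δy = Δh: det = (-130)·130 − 25·330 = -25150.
∂h/∂x = [(+1.5)·130 − (+0.5)·330] / -25150 = -0.001193
∂h/∂y = [(-130)·(+0.5) − 25·(+1.5)] / -25150 = +0.004076
|∇h| = √(-0.001193² + 0.004076²) = 0.004247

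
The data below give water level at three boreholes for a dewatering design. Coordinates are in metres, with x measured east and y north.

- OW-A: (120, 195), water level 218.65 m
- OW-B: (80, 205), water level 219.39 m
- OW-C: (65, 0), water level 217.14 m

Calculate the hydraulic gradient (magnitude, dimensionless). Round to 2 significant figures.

0.020

Three-point gradient (reference OW-A): Δ to OW-B = (-40, 10, +0.74), Δ to OW-C = (-55, -195, -1.51).
∂h/∂x = -0.01547, ∂h/∂y = +0.01211 (det = 8350).
|∇h| = √(-0.01547² + 0.01211²) = 0.01965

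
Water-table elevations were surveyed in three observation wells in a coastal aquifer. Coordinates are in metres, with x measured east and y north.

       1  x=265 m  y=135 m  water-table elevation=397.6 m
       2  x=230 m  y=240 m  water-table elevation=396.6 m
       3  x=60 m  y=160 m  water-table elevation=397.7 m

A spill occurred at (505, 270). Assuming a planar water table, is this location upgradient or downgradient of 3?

downgradient

Three-point gradient (reference 1): Δ to 2 = (-35, 105, -1.0), Δ to 3 = (-205, 25, +0.1).
∂h/∂x = -0.001719, ∂h/∂y = -0.01010 (det = 20650).
Head at (505, 270) = 397.6 + (-0.001719)·(240) + (-0.01010)·(135) = 395.82 m.
That is lower than the 397.7 m at 3, so the point is downgradient.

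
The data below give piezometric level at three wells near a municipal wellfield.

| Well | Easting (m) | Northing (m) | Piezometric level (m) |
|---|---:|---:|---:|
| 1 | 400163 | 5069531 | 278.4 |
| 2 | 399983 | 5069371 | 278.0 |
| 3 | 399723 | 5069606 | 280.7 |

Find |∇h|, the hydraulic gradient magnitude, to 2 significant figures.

0.0081

Taking 1 as reference: 2−1 = (-180, -160, -0.4); 3−1 = (-440, 75, +2.3).
Determinant of the coordinate differences = (-180)·75 − (-440)·(-160) = -83900.
∂h/∂x = [(-0.4)·75 − (+2.3)·(-160)] / -83900 = -0.004029
∂h/∂y = [(-180)·(+2.3) − (-440)·(-0.4)] / -83900 = +0.007032
|∇h| = √(-0.004029² + 0.007032²) = 0.008104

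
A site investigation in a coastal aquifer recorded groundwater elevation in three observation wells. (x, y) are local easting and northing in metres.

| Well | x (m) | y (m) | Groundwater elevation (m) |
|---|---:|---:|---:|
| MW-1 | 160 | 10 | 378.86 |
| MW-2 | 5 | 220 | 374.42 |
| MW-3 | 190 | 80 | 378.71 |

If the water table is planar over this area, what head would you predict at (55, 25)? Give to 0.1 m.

Taking MW-1 as reference: MW-2−MW-1 = (-155, 210, -4.44); MW-3−MW-1 = (30, 70, -0.15).
Determinant of the coordinate differences = (-155)·70 − 30·210 = -17150.
∂h/∂x = [(-4.44)·70 − (-0.15)·210] / -17150 = +0.01629
∂h/∂y = [(-155)·(-0.15) − 30·(-4.44)] / -17150 = -0.009122
h(55, 25) = 378.86 + (+0.01629)·(-105) + (-0.009122)·(15) = 378.86 -1.710 -0.137 = 377.013 m.

377.0 m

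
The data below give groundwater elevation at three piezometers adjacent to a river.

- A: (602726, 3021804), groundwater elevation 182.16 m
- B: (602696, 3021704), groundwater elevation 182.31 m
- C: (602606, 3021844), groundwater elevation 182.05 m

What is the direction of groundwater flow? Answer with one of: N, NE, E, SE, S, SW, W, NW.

N

With h = a·x + b·y + c and A as origin, the differences give:
  (-30)·a + (-100)·b = +0.15
  (-120)·a + 40·b = -0.11
Eliminate b (×40 and ×(-100), subtract): -13200·a = -5.000 → a = ∂h/∂x = +0.0003788
Back-substitute: b = ∂h/∂y = -0.001614.
Flow = −∇h = (-0.0003788 east, +0.001614 north), which points north.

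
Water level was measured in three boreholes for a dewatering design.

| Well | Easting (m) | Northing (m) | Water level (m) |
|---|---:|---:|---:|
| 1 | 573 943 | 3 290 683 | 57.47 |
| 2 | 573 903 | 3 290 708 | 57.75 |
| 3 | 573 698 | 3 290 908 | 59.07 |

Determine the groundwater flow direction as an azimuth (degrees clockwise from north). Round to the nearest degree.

079°

Three-point gradient (reference 1): Δ to 2 = (-40, 25, +0.28), Δ to 3 = (-245, 225, +1.60).
∂h/∂x = -0.008000, ∂h/∂y = -0.001600 (det = -2875).
Flow direction (−∇h) has components (+0.008000 E, +0.001600 N).
Azimuth = atan2(E, N) = atan2(+0.008000, +0.001600) = 78.7° ≈ 079°.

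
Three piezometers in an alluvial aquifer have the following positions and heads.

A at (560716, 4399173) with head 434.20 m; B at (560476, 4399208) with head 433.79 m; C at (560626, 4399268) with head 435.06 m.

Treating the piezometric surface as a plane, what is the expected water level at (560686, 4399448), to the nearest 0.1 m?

437.5 m

Taking A as reference: B−A = (-240, 35, -0.41); C−A = (-90, 95, +0.86).
Solve a·Δx + b·Δy = Δh: det = (-240)·95 − (-90)·35 = -19650.
∂h/∂x = [(-0.41)·95 − (+0.86)·35] / -19650 = +0.003514
∂h/∂y = [(-240)·(+0.86) − (-90)·(-0.41)] / -19650 = +0.01238
h(560686, 4399448) = 434.20 + (+0.003514)·(-30) + (+0.01238)·(275) = 434.20 -0.105 +3.405 = 437.500 m.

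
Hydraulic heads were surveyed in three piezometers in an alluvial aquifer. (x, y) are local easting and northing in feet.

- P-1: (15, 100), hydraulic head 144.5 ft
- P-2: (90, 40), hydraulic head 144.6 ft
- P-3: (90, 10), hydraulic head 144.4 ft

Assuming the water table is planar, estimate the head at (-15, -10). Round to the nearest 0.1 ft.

143.6 ft

With h = a·x + b·y + c and P-1 as origin, the differences give:
  75·a + (-60)·b = +0.1
  75·a + (-90)·b = -0.1
Eliminate b (×(-90) and ×(-60), subtract): -2250·a = -15.00 → a = ∂h/∂x = +0.006667
Back-substitute: b = ∂h/∂y = +0.006667.
h(-15, -10) = 144.5 + (+0.006667)·(-30) + (+0.006667)·(-110) = 144.5 -0.200 -0.733 = 143.567 ft.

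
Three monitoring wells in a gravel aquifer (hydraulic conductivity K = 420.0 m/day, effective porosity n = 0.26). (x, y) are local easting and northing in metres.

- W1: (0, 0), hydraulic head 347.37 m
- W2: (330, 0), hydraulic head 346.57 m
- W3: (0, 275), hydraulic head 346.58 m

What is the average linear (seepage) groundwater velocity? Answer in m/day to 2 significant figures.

∂h/∂x = (346.57 − 347.37) / (330 − 0) = -0.002424
∂h/∂y = (346.58 − 347.37) / (275 − 0) = -0.002873
|∇h| = √(-0.002424² + -0.002873²) = 0.003759
Seepage velocity v = K·i/n = 420.0 × 0.003759 / 0.26 = 6.072 m/day.

6.1 m/day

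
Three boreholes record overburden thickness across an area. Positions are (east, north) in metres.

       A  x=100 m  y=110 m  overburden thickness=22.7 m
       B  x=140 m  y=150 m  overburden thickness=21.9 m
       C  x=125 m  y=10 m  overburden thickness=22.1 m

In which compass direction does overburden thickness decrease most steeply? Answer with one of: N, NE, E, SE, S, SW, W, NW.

E

Taking A as reference: B−A = (40, 40, -0.8); C−A = (25, -100, -0.6).
Determinant of the coordinate differences = 40·(-100) − 25·40 = -5000.
∂d/∂x = [(-0.8)·(-100) − (-0.6)·40] / -5000 = -0.02080
∂d/∂y = [40·(-0.6) − 25·(-0.8)] / -5000 = +0.0008000
Steepest decrease is along −∇f = (+0.02080 E, -0.0008000 N) → east.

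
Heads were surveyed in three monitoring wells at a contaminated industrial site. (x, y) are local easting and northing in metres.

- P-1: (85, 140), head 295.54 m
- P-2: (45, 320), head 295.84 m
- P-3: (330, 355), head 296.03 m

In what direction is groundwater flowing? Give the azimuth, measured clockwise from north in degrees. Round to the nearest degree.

With h = a·x + b·y + c and P-1 as origin, the differences give:
  (-40)·a + 180·b = +0.30
  245·a + 215·b = +0.49
Eliminate b (×215 and ×180, subtract): -52700·a = -23.700 → a = ∂h/∂x = +0.0004497
Back-substitute: b = ∂h/∂y = +0.001767.
Flow direction (−∇h) has components (-0.0004497 E, -0.001767 N).
Azimuth = atan2(E, N) = atan2(-0.0004497, -0.001767) = 194.3° ≈ 194°.

194°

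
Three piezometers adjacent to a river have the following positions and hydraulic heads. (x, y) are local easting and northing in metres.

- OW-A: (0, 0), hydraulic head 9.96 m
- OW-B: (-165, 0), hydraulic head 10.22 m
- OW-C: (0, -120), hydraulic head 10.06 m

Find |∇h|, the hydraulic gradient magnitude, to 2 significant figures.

∂h/∂x = (10.22 − 9.96) / (-165 − 0) = -0.001576
∂h/∂y = (10.06 − 9.96) / (-120 − 0) = -0.0008333
|∇h| = √(-0.001576² + -0.0008333²) = 0.001783

0.0018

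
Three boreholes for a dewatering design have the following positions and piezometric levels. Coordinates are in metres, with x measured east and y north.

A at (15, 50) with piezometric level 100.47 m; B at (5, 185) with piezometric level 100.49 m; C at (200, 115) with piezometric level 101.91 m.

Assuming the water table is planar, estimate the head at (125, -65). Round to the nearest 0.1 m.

101.2 m

Taking A as reference: B−A = (-10, 135, +0.02); C−A = (185, 65, +1.44).
Solve a·Δx + b·Δy = Δh: det = (-10)·65 − 185·135 = -25625.
∂h/∂x = [(+0.02)·65 − (+1.44)·135] / -25625 = +0.007536
∂h/∂y = [(-10)·(+1.44) − 185·(+0.02)] / -25625 = +0.0007063
h(125, -65) = 100.47 + (+0.007536)·(110) + (+0.0007063)·(-115) = 100.47 +0.829 -0.081 = 101.218 m.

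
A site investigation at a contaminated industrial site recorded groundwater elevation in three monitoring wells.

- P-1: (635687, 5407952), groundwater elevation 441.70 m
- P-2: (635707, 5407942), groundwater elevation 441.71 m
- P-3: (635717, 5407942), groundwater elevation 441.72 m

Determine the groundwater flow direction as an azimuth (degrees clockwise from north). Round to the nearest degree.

Three-point gradient (reference P-1): Δ to P-2 = (20, -10, +0.01), Δ to P-3 = (30, -10, +0.02).
∂h/∂x = +0.001000, ∂h/∂y = +0.001000 (det = 100).
Flow direction (−∇h) has components (-0.001000 E, -0.001000 N).
Azimuth = atan2(E, N) = atan2(-0.001000, -0.001000) = 225.0° ≈ 225°.

225°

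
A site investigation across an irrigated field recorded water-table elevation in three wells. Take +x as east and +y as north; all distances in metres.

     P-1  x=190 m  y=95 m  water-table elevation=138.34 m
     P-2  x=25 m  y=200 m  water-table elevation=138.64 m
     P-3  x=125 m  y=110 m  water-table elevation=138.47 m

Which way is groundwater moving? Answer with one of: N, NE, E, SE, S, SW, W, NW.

With h = a·x + b·y + c and P-1 as origin, the differences give:
  (-165)·a + 105·b = +0.30
  (-65)·a + 15·b = +0.13
Eliminate b (×15 and ×105, subtract): 4350·a = -9.150 → a = ∂h/∂x = -0.002103
Back-substitute: b = ∂h/∂y = -0.0004483.
Flow = −∇h = (+0.002103 east, +0.0004483 north), which points east.

E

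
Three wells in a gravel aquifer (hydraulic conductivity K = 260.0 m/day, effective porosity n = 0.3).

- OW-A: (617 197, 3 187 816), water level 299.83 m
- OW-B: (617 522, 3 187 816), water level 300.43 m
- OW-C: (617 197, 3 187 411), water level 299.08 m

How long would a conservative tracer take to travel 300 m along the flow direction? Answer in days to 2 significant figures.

130 days

∂h/∂x = (300.43 − 299.83) / (617522 − 617197) = +0.001846
∂h/∂y = (299.08 − 299.83) / (3187411 − 3187816) = +0.001852
|∇h| = √(0.001846² + 0.001852²) = 0.002615
Seepage velocity v = K·i/n = 260.0 × 0.002615 / 0.3 = 2.266 m/day.
t = 300 / 2.266 = 132.4 days.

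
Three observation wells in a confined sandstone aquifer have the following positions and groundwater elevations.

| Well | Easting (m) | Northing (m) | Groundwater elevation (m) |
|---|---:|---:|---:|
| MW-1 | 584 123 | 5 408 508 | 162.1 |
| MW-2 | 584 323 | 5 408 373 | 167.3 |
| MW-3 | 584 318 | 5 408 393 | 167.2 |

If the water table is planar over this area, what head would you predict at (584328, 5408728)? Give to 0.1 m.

Differences from MW-1: to MW-2 (Δx, Δy, Δh) = (200, -135, +5.2); to MW-3 = (195, -115, +5.1).
Solve a·Δx + b·Δy = Δh: det = 200·(-115) − 195·(-135) = 3325.
∂h/∂x = [(+5.2)·(-115) − (+5.1)·(-135)] / 3325 = +0.02722
∂h/∂y = [200·(+5.1) − 195·(+5.2)] / 3325 = +0.001805
h(584328, 5408728) = 162.1 + (+0.02722)·(205) + (+0.001805)·(220) = 162.1 +5.580 +0.397 = 168.077 m.

168.1 m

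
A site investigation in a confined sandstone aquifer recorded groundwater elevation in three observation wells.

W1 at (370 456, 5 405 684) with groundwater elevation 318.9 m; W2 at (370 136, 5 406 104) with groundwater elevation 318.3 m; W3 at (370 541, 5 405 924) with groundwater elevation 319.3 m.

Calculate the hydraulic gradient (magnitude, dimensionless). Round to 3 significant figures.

0.00286

Taking W1 as reference: W2−W1 = (-320, 420, -0.6); W3−W1 = (85, 240, +0.4).
Determinant of the coordinate differences = (-320)·240 − 85·420 = -112500.
∂h/∂x = [(-0.6)·240 − (+0.4)·420] / -112500 = +0.002773
∂h/∂y = [(-320)·(+0.4) − 85·(-0.6)] / -112500 = +0.0006844
|∇h| = √(0.002773² + 0.0006844²) = 0.002856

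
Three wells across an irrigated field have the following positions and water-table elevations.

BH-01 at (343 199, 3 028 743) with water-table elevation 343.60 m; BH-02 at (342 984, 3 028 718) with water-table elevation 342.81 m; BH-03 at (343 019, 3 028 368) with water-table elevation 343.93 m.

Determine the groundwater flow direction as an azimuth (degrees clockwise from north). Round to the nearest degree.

With h = a·x + b·y + c and BH-01 as origin, the differences give:
  (-215)·a + (-25)·b = -0.79
  (-180)·a + (-375)·b = +0.33
Eliminate b (×(-375) and ×(-25), subtract): 76125·a = 304.500 → a = ∂h/∂x = +0.004000
Back-substitute: b = ∂h/∂y = -0.002800.
Flow direction (−∇h) has components (-0.004000 E, +0.002800 N).
Azimuth = atan2(E, N) = atan2(-0.004000, +0.002800) = 305.0° ≈ 305°.

305°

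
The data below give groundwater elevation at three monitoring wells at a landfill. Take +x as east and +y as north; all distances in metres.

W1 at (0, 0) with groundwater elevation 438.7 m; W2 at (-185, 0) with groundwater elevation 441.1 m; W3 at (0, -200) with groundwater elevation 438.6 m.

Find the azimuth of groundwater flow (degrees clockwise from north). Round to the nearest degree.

092°

∂h/∂x = (441.1 − 438.7) / (-185 − 0) = -0.01297
∂h/∂y = (438.6 − 438.7) / (-200 − 0) = +0.0005000
Flow direction (−∇h) has components (+0.01297 E, -0.0005000 N).
Azimuth = atan2(E, N) = atan2(+0.01297, -0.0005000) = 92.2° ≈ 092°.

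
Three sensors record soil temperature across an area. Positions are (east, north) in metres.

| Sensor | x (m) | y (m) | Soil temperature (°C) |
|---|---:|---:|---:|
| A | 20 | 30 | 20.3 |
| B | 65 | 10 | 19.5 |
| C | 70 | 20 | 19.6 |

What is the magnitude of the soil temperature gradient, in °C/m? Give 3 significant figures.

0.0189 °C/m

Differences from A: to B (Δx, Δy, Δh) = (45, -20, -0.8); to C = (50, -10, -0.7).
Determinant of the coordinate differences = 45·(-10) − 50·(-20) = 550.
∂T/∂x = [(-0.8)·(-10) − (-0.7)·(-20)] / 550 = -0.01091
∂T/∂y = [45·(-0.7) − 50·(-0.8)] / 550 = +0.01545
|∇f| = √(-0.01091² + 0.01545²) = 0.01891 °C/m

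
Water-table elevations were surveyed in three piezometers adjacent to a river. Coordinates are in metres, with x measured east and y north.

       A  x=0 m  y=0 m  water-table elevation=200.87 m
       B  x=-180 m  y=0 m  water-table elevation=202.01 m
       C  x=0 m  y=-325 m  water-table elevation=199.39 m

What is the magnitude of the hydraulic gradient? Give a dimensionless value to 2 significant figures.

∂h/∂x = (202.01 − 200.87) / (-180 − 0) = -0.006333
∂h/∂y = (199.39 − 200.87) / (-325 − 0) = +0.004554
|∇h| = √(-0.006333² + 0.004554²) = 0.0078

0.0078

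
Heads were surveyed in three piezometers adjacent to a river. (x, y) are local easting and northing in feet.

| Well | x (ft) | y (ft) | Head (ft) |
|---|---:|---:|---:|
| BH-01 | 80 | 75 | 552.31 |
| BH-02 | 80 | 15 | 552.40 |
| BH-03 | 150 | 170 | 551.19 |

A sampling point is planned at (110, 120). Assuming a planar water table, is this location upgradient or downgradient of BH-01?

downgradient

Differences from BH-01: to BH-02 (Δx, Δy, Δh) = (0, -60, +0.09); to BH-03 = (70, 95, -1.12).
Solve a·Δx + b·Δy = Δh: det = 0·95 − 70·(-60) = 4200.
∂h/∂x = [(+0.09)·95 − (-1.12)·(-60)] / 4200 = -0.01396
∂h/∂y = [0·(-1.12) − 70·(+0.09)] / 4200 = -0.001500
Head at (110, 120) = 552.31 + (-0.01396)·(30) + (-0.001500)·(45) = 551.82 ft.
That is lower than the 552.31 ft at BH-01, so the point is downgradient.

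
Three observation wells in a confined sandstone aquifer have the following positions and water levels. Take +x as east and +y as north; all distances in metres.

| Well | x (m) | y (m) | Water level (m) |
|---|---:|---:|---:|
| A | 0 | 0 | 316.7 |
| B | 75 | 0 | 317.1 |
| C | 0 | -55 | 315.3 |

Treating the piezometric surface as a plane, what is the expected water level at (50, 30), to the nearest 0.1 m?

317.7 m

∂h/∂x = (317.1 − 316.7) / (75 − 0) = +0.005333
∂h/∂y = (315.3 − 316.7) / (-55 − 0) = +0.02545
h(50, 30) = 316.7 + (+0.005333)·(50) + (+0.02545)·(30) = 316.7 +0.267 +0.764 = 317.730 m.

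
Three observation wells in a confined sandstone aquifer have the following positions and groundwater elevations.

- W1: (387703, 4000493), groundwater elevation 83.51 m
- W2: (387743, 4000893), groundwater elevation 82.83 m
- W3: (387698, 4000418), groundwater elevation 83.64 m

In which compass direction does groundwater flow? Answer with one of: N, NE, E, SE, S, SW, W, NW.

Three-point gradient (reference W1): Δ to W2 = (40, 400, -0.68), Δ to W3 = (-5, -75, +0.13).
∂h/∂x = +0.0010000, ∂h/∂y = -0.001800 (det = -1000).
Flow = −∇h = (-0.0010000 east, +0.001800 north), which points northwest.

NW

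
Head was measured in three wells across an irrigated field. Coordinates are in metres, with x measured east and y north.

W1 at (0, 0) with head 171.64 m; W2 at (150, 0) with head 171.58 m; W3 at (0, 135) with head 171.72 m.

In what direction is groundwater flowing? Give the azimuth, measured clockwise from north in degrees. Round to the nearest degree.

∂h/∂x = (171.58 − 171.64) / (150 − 0) = -0.0004000
∂h/∂y = (171.72 − 171.64) / (135 − 0) = +0.0005926
Flow direction (−∇h) has components (+0.0004000 E, -0.0005926 N).
Azimuth = atan2(E, N) = atan2(+0.0004000, -0.0005926) = 146.0° ≈ 146°.

146°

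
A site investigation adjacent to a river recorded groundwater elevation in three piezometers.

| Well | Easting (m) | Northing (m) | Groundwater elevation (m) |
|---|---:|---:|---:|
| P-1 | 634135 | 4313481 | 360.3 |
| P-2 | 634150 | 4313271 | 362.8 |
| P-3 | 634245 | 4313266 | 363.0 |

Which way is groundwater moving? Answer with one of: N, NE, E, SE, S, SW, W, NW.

N

Three-point gradient (reference P-1): Δ to P-2 = (15, -210, +2.5), Δ to P-3 = (110, -215, +2.7).
∂h/∂x = +0.001484, ∂h/∂y = -0.01180 (det = 19875).
Flow = −∇h = (-0.001484 east, +0.01180 north), which points north.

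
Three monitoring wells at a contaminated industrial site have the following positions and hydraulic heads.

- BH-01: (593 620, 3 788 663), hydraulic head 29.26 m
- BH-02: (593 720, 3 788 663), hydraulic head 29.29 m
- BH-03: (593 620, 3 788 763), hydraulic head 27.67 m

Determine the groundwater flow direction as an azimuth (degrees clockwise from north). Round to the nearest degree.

∂h/∂x = (29.29 − 29.26) / (593720 − 593620) = +0.0003000
∂h/∂y = (27.67 − 29.26) / (3788763 − 3788663) = -0.01590
Flow direction (−∇h) has components (-0.0003000 E, +0.01590 N).
Azimuth = atan2(E, N) = atan2(-0.0003000, +0.01590) = 358.9° ≈ 359°.

359°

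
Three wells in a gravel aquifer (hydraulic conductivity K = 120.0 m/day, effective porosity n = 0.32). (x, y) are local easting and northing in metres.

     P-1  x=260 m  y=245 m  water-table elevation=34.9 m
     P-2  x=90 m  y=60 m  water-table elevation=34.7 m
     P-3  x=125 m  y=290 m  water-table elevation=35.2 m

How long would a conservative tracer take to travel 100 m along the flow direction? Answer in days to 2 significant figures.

96 days

Differences from P-1: to P-2 (Δx, Δy, Δh) = (-170, -185, -0.2); to P-3 = (-135, 45, +0.3).
Solve a·Δx + b·Δy = Δh: det = (-170)·45 − (-135)·(-185) = -32625.
∂h/∂x = [(-0.2)·45 − (+0.3)·(-185)] / -32625 = -0.001425
∂h/∂y = [(-170)·(+0.3) − (-135)·(-0.2)] / -32625 = +0.002391
|∇h| = √(-0.001425² + 0.002391²) = 0.002783
Seepage velocity v = K·i/n = 120.0 × 0.002783 / 0.32 = 1.044 m/day.
t = 100 / 1.044 = 95.79 days.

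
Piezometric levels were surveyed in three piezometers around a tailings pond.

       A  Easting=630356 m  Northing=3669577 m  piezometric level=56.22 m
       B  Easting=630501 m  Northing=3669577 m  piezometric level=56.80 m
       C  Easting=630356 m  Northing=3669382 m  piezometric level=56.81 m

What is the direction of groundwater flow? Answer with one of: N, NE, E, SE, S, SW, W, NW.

∂h/∂x = (56.80 − 56.22) / (630501 − 630356) = +0.004000
∂h/∂y = (56.81 − 56.22) / (3669382 − 3669577) = -0.003026
Flow = −∇h = (-0.004000 east, +0.003026 north), which points northwest.

NW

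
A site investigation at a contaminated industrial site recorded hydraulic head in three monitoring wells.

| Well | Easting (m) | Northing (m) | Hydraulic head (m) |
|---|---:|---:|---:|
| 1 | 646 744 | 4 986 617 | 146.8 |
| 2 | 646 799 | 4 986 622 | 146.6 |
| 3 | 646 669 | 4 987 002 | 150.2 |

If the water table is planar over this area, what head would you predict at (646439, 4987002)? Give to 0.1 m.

Taking 1 as reference: 2−1 = (55, 5, -0.2); 3−1 = (-75, 385, +3.4).
Solve a·Δx + b·Δy = Δh: det = 55·385 − (-75)·5 = 21550.
∂h/∂x = [(-0.2)·385 − (+3.4)·5] / 21550 = -0.004362
∂h/∂y = [55·(+3.4) − (-75)·(-0.2)] / 21550 = +0.007981
h(646439, 4987002) = 146.8 + (-0.004362)·(-305) + (+0.007981)·(385) = 146.8 +1.330 +3.073 = 151.203 m.

151.2 m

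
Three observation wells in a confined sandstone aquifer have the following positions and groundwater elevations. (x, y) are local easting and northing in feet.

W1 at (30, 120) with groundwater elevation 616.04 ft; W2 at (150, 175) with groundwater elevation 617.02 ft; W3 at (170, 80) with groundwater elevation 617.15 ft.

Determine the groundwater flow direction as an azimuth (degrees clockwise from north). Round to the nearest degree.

268°

With h = a·x + b·y + c and W1 as origin, the differences give:
  120·a + 55·b = +0.98
  140·a + (-40)·b = +1.11
Eliminate b (×(-40) and ×55, subtract): -12500·a = -100.250 → a = ∂h/∂x = +0.008020
Back-substitute: b = ∂h/∂y = +0.0003200.
Flow direction (−∇h) has components (-0.008020 E, -0.0003200 N).
Azimuth = atan2(E, N) = atan2(-0.008020, -0.0003200) = 267.7° ≈ 268°.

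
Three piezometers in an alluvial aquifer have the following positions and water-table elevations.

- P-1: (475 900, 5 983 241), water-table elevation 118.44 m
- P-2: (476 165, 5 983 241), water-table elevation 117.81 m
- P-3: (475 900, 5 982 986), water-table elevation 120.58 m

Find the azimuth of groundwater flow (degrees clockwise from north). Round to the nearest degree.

∂h/∂x = (117.81 − 118.44) / (476165 − 475900) = -0.002377
∂h/∂y = (120.58 − 118.44) / (5982986 − 5983241) = -0.008392
Flow direction (−∇h) has components (+0.002377 E, +0.008392 N).
Azimuth = atan2(E, N) = atan2(+0.002377, +0.008392) = 15.8° ≈ 016°.

016°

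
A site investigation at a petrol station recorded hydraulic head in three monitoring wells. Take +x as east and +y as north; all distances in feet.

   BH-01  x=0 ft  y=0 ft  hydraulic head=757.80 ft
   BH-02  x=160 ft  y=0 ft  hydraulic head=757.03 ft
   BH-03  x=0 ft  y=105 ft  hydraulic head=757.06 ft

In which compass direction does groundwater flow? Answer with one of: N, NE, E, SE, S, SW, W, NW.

NE

∂h/∂x = (757.03 − 757.80) / (160 − 0) = -0.004812
∂h/∂y = (757.06 − 757.80) / (105 − 0) = -0.007048
Flow = −∇h = (+0.004812 east, +0.007048 north), which points northeast.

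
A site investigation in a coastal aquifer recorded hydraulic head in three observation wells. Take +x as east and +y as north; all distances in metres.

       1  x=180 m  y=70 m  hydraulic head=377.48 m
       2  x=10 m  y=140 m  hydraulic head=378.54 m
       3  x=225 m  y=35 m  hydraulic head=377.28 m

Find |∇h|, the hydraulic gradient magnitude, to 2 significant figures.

0.0096

Taking 1 as reference: 2−1 = (-170, 70, +1.06); 3−1 = (45, -35, -0.20).
Determinant of the coordinate differences = (-170)·(-35) − 45·70 = 2800.
∂h/∂x = [(+1.06)·(-35) − (-0.20)·70] / 2800 = -0.008250
∂h/∂y = [(-170)·(-0.20) − 45·(+1.06)] / 2800 = -0.004893
|∇h| = √(-0.008250² + -0.004893²) = 0.009592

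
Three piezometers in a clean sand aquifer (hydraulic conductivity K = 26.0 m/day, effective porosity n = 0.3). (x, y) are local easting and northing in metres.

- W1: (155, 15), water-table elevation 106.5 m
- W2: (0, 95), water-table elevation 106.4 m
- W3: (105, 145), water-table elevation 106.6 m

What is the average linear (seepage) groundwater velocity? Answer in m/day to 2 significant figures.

0.16 m/day

Differences from W1: to W2 (Δx, Δy, Δh) = (-155, 80, -0.1); to W3 = (-50, 130, +0.1).
Solve a·Δx + b·Δy = Δh: det = (-155)·130 − (-50)·80 = -16150.
∂h/∂x = [(-0.1)·130 − (+0.1)·80] / -16150 = +0.001300
∂h/∂y = [(-155)·(+0.1) − (-50)·(-0.1)] / -16150 = +0.001269
|∇h| = √(0.001300² + 0.001269²) = 0.001817
Seepage velocity v = K·i/n = 26.0 × 0.001817 / 0.3 = 0.1575 m/day.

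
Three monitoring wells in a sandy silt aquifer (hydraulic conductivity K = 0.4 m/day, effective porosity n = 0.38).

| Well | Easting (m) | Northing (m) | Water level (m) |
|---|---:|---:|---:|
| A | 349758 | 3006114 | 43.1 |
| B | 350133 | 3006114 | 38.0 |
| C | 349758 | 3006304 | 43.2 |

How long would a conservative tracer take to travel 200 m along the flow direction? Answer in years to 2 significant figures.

38 years

∂h/∂x = (38.0 − 43.1) / (350133 − 349758) = -0.01360
∂h/∂y = (43.2 − 43.1) / (3006304 − 3006114) = +0.0005263
|∇h| = √(-0.01360² + 0.0005263²) = 0.01361
Seepage velocity v = K·i/n = 0.4 × 0.01361 / 0.38 = 0.01433 m/day.
t = 200 / 0.01433 = 1.396e+04 days = 38.2 years.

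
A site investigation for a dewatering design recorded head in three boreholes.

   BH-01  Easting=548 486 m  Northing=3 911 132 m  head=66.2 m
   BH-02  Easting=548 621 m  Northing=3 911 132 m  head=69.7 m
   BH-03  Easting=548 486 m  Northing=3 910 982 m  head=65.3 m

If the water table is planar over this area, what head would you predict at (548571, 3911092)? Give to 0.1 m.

∂h/∂x = (69.7 − 66.2) / (548621 − 548486) = +0.02593
∂h/∂y = (65.3 − 66.2) / (3910982 − 3911132) = +0.006000
h(548571, 3911092) = 66.2 + (+0.02593)·(85) + (+0.006000)·(-40) = 66.2 +2.204 -0.240 = 68.164 m.

68.2 m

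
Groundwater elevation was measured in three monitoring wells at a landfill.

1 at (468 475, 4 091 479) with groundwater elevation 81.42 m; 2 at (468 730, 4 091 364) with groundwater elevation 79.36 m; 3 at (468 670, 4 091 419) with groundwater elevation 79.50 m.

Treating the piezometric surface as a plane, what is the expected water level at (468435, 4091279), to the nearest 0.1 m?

84.4 m

Differences from 1: to 2 (Δx, Δy, Δh) = (255, -115, -2.06); to 3 = (195, -60, -1.92).
Determinant of the coordinate differences = 255·(-60) − 195·(-115) = 7125.
∂h/∂x = [(-2.06)·(-60) − (-1.92)·(-115)] / 7125 = -0.01364
∂h/∂y = [255·(-1.92) − 195·(-2.06)] / 7125 = -0.01234
h(468435, 4091279) = 81.42 + (-0.01364)·(-40) + (-0.01234)·(-200) = 81.42 +0.546 +2.467 = 84.433 m.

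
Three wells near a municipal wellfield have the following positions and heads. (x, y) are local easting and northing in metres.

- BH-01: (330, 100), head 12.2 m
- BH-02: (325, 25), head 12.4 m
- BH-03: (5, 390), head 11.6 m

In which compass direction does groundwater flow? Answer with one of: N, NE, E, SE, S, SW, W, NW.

N

Differences from BH-01: to BH-02 (Δx, Δy, Δh) = (-5, -75, +0.2); to BH-03 = (-325, 290, -0.6).
Solve a·Δx + b·Δy = Δh: det = (-5)·290 − (-325)·(-75) = -25825.
∂h/∂x = [(+0.2)·290 − (-0.6)·(-75)] / -25825 = -0.0005034
∂h/∂y = [(-5)·(-0.6) − (-325)·(+0.2)] / -25825 = -0.002633
Flow = −∇h = (+0.0005034 east, +0.002633 north), which points north.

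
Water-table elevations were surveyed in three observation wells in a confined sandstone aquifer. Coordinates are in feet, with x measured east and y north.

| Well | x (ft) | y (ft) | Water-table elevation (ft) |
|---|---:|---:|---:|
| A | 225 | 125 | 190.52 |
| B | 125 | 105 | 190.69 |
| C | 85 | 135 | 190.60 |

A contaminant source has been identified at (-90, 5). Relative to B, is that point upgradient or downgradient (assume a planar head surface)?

upgradient

With h = a·x + b·y + c and A as origin, the differences give:
  (-100)·a + (-20)·b = +0.17
  (-140)·a + 10·b = +0.08
Eliminate b (×10 and ×(-20), subtract): -3800·a = 3.300 → a = ∂h/∂x = -0.0008684
Back-substitute: b = ∂h/∂y = -0.004158.
Head at (-90, 5) = 190.52 + (-0.0008684)·(-315) + (-0.004158)·(-120) = 191.29 ft.
That is higher than the 190.69 ft at B, so the point is upgradient.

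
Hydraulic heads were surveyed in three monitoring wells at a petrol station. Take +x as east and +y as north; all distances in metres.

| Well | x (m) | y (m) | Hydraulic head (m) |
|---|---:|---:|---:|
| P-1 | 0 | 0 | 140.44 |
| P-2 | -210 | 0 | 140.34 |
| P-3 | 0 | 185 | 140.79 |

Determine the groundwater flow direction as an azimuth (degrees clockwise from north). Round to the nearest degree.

∂h/∂x = (140.34 − 140.44) / (-210 − 0) = +0.0004762
∂h/∂y = (140.79 − 140.44) / (185 − 0) = +0.001892
Flow direction (−∇h) has components (-0.0004762 E, -0.001892 N).
Azimuth = atan2(E, N) = atan2(-0.0004762, -0.001892) = 194.1° ≈ 194°.

194°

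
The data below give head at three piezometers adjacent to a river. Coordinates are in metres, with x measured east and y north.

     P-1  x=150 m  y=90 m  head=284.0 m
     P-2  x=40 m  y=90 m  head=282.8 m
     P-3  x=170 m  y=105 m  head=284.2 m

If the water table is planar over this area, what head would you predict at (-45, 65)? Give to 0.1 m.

Differences from P-1: to P-2 (Δx, Δy, Δh) = (-110, 0, -1.2); to P-3 = (20, 15, +0.2).
Determinant of the coordinate differences = (-110)·15 − 20·0 = -1650.
∂h/∂x = [(-1.2)·15 − (+0.2)·0] / -1650 = +0.01091
∂h/∂y = [(-110)·(+0.2) − 20·(-1.2)] / -1650 = -0.001212
h(-45, 65) = 284.0 + (+0.01091)·(-195) + (-0.001212)·(-25) = 284.0 -2.127 +0.030 = 281.903 m.

281.9 m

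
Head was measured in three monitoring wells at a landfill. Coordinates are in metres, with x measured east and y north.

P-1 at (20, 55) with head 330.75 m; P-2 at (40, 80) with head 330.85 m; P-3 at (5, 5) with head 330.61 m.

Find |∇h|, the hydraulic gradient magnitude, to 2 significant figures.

Differences from P-1: to P-2 (Δx, Δy, Δh) = (20, 25, +0.10); to P-3 = (-15, -50, -0.14).
Solve a·Δx + b·Δy = Δh: det = 20·(-50) − (-15)·25 = -625.
∂h/∂x = [(+0.10)·(-50) − (-0.14)·25] / -625 = +0.002400
∂h/∂y = [20·(-0.14) − (-15)·(+0.10)] / -625 = +0.002080
|∇h| = √(0.002400² + 0.002080²) = 0.003176

0.0032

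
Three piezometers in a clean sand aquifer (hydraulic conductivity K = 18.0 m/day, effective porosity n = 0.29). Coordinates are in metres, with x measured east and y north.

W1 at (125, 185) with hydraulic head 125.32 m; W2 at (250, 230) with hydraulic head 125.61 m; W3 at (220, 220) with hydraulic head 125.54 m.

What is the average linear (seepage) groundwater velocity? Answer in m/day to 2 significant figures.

0.16 m/day

Differences from W1: to W2 (Δx, Δy, Δh) = (125, 45, +0.29); to W3 = (95, 35, +0.22).
Solve a·Δx + b·Δy = Δh: det = 125·35 − 95·45 = 100.
∂h/∂x = [(+0.29)·35 − (+0.22)·45] / 100 = +0.002500
∂h/∂y = [125·(+0.22) − 95·(+0.29)] / 100 = -0.0005000
|∇h| = √(0.002500² + -0.0005000²) = 0.00255
Seepage velocity v = K·i/n = 18.0 × 0.00255 / 0.29 = 0.1583 m/day.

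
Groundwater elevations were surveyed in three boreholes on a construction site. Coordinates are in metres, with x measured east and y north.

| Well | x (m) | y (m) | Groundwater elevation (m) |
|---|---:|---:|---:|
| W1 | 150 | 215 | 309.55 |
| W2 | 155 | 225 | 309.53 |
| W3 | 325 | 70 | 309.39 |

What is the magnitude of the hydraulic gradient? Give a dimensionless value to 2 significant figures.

0.0021

Three-point gradient (reference W1): Δ to W2 = (5, 10, -0.02), Δ to W3 = (175, -145, -0.16).
∂h/∂x = -0.001818, ∂h/∂y = -0.001091 (det = -2475).
|∇h| = √(-0.001818² + -0.001091²) = 0.00212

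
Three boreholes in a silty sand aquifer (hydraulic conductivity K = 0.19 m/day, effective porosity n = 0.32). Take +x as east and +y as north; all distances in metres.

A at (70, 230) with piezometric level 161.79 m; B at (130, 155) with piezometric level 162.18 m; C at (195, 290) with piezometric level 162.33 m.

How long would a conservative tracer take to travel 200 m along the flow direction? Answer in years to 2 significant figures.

180 years

With h = a·x + b·y + c and A as origin, the differences give:
  60·a + (-75)·b = +0.39
  125·a + 60·b = +0.54
Eliminate b (×60 and ×(-75), subtract): 12975·a = 63.900 → a = ∂h/∂x = +0.004925
Back-substitute: b = ∂h/∂y = -0.001260.
|∇h| = √(0.004925² + -0.001260²) = 0.005084
Seepage velocity v = K·i/n = 0.19 × 0.005084 / 0.32 = 0.003019 m/day.
t = 200 / 0.003019 = 6.625e+04 days = 181 years.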